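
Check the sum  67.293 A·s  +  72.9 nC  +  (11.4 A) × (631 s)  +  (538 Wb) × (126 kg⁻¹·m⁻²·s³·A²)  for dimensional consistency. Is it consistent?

Yes

Dimensions:
  67.293 A·s:  A·s = s·A
  72.9 nC:  C = s·A
  (11.4 A) × (631 s):  [A] · [s] = s·A
  (538 Wb) × (126 kg⁻¹·m⁻²·s³·A²):  [kg·m²·s⁻²·A⁻¹] · [kg⁻¹·m⁻²·s³·A²] = s·A
Every term reduces to s·A.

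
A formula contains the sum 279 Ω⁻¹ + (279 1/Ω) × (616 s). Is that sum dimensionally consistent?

No

Work out the base dimensions of each:
  279 Ω⁻¹:  Ω⁻¹ = (V·A⁻¹)⁻¹ = kg⁻¹·m⁻²·s³·A²
  (279 1/Ω) × (616 s):  [kg⁻¹·m⁻²·s³·A²] · [s] = kg⁻¹·m⁻²·s⁴·A²
kg⁻¹·m⁻²·s³·A² ≠ kg⁻¹·m⁻²·s⁴·A², so they cannot be added.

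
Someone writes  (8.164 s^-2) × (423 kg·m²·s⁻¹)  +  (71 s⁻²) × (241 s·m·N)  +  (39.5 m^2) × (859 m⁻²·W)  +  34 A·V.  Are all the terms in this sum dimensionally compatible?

In SI base units:
  (8.164 s^-2) × (423 kg·m²·s⁻¹):  [s⁻²] · [kg·m²·s⁻¹] = kg·m²·s⁻³
  (71 s⁻²) × (241 s·m·N):  [s⁻²] · [kg·m²·s⁻¹] = kg·m²·s⁻³
  (39.5 m^2) × (859 m⁻²·W):  [m²] · [kg·s⁻³] = kg·m²·s⁻³
  34 A·V:  V·A = J·C⁻¹·A = kg·m²·s⁻³
Every term reduces to kg·m²·s⁻³.

Yes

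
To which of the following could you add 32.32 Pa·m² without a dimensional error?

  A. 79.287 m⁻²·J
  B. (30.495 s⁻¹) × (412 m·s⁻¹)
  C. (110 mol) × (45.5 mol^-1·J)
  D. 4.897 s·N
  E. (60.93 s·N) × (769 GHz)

Reference: Pa·m² = N·m⁻²·m² = kg·m·s⁻².
Each option:
  A. J·m⁻² = N·m·m⁻² = kg·s⁻²
  B. [s⁻¹] · [m·s⁻¹] = m·s⁻²
  C. [mol] · [kg·m²·s⁻²·mol⁻¹] = kg·m²·s⁻²
  D. N·s = kg·m·s⁻²·s = kg·m·s⁻¹
  E. [kg·m·s⁻¹] · [s⁻¹] = kg·m·s⁻²  ← same
Only E. matches kg·m·s⁻².

E.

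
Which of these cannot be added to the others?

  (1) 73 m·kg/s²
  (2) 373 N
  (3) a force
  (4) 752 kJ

(4)

Dimensions:
  (1) kg·m·s⁻²
  (2) N = kg·m·s⁻²
  (3) [force] = kg·m·s⁻²
  (4) J = N·m = kg·m²·s⁻²
All reduce to kg·m·s⁻² except (4), which is kg·m²·s⁻².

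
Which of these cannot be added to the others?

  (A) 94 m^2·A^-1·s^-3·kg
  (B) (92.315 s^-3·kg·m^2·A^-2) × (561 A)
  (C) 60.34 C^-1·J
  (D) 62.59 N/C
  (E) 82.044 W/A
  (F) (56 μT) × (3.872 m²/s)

In SI base units:
  (A) kg·m²·s⁻³·A⁻¹
  (B) [kg·m²·s⁻³·A⁻²] · [A] = kg·m²·s⁻³·A⁻¹
  (C) J·C⁻¹ = N·m·(s·A)⁻¹ = kg·m²·s⁻³·A⁻¹
  (D) N·C⁻¹ = kg·m·s⁻²·(s·A)⁻¹ = kg·m·s⁻³·A⁻¹
  (E) W·A⁻¹ = J·s⁻¹·A⁻¹ = kg·m²·s⁻³·A⁻¹
  (F) [kg·s⁻²·A⁻¹] · [m²·s⁻¹] = kg·m²·s⁻³·A⁻¹
All reduce to kg·m²·s⁻³·A⁻¹ except (D), which is kg·m·s⁻³·A⁻¹.

(D)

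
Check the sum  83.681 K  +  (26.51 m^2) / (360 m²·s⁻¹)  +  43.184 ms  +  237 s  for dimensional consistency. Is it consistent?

No

In SI base units:
  83.681 K:  K
  (26.51 m^2) / (360 m²·s⁻¹):  [m²] / [m²·s⁻¹] = s
  43.184 ms:  s
  237 s:  s
The terms do not share a single dimension (K vs s).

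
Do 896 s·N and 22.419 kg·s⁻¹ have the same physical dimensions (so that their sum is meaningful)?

In SI base units:
  896 s·N:  N·s = kg·m·s⁻²·s = kg·m·s⁻¹
  22.419 kg·s⁻¹:  kg·s⁻¹
kg·m·s⁻¹ ≠ kg·s⁻¹, so they cannot be added.

No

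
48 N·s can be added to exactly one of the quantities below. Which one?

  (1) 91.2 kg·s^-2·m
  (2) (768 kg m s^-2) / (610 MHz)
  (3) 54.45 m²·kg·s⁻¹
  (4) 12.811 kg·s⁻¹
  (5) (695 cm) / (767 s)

Reference: N·s = kg·m·s⁻²·s = kg·m·s⁻¹.
Each option:
  (1) kg·m·s⁻²
  (2) [kg·m·s⁻²] / [s⁻¹] = kg·m·s⁻¹  ← same
  (3) kg·m²·s⁻¹
  (4) kg·s⁻¹
  (5) [m] / [s] = m·s⁻¹
Only (2) matches kg·m·s⁻¹.

(2)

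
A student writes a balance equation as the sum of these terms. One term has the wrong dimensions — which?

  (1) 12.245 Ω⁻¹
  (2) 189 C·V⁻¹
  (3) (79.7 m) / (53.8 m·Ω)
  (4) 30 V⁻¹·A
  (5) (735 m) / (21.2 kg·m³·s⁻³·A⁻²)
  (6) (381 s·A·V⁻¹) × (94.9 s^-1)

In SI base units:
  (1) Ω⁻¹ = (V·A⁻¹)⁻¹ = kg⁻¹·m⁻²·s³·A²
  (2) C·V⁻¹ = s·A·(J·C⁻¹)⁻¹ = kg⁻¹·m⁻²·s⁴·A²
  (3) [m] / [kg·m³·s⁻³·A⁻²] = kg⁻¹·m⁻²·s³·A²
  (4) A·V⁻¹ = A·(J·C⁻¹)⁻¹ = kg⁻¹·m⁻²·s³·A²
  (5) [m] / [kg·m³·s⁻³·A⁻²] = kg⁻¹·m⁻²·s³·A²
  (6) [kg⁻¹·m⁻²·s⁴·A²] · [s⁻¹] = kg⁻¹·m⁻²·s³·A²
All reduce to kg⁻¹·m⁻²·s³·A² except (2), which is kg⁻¹·m⁻²·s⁴·A².

(2)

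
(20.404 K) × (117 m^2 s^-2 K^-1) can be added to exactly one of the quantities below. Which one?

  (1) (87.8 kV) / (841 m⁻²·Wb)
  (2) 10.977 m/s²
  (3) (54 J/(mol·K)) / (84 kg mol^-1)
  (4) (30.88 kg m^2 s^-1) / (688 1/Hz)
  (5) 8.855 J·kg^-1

(5)

Reference: [K] · [m²·s⁻²·K⁻¹] = m²·s⁻².
Each option:
  (1) [kg·m²·s⁻³·A⁻¹] / [kg·s⁻²·A⁻¹] = m²·s⁻¹
  (2) m·s⁻²
  (3) [kg·m²·s⁻²·K⁻¹·mol⁻¹] / [kg·mol⁻¹] = m²·s⁻²·K⁻¹
  (4) [kg·m²·s⁻¹] / [s] = kg·m²·s⁻²
  (5) J·kg⁻¹ = N·m·kg⁻¹ = m²·s⁻²  ← same
Only (5) matches m²·s⁻².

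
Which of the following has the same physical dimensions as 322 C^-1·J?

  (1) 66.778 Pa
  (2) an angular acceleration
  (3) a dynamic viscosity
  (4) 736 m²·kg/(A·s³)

Reference: J·C⁻¹ = N·m·(s·A)⁻¹ = kg·m²·s⁻³·A⁻¹.
Each option:
  (1) Pa = N·m⁻² = kg·m⁻¹·s⁻²
  (2) [angular acceleration] = s⁻²
  (3) [dynamic viscosity] = kg·m⁻¹·s⁻¹
  (4) kg·m²·s⁻³·A⁻¹  ← same
Only (4) matches kg·m²·s⁻³·A⁻¹.

(4)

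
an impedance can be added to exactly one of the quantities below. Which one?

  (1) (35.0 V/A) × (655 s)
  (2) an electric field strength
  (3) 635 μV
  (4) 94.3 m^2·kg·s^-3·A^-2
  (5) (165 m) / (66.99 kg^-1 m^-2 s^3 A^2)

Reference: [impedance] = kg·m²·s⁻³·A⁻².
Each option:
  (1) [kg·m²·s⁻³·A⁻²] · [s] = kg·m²·s⁻²·A⁻²
  (2) [electric field strength] = kg·m·s⁻³·A⁻¹
  (3) V = J·C⁻¹ = kg·m²·s⁻³·A⁻¹
  (4) kg·m²·s⁻³·A⁻²  ← same
  (5) [m] / [kg⁻¹·m⁻²·s³·A²] = kg·m³·s⁻³·A⁻²
Only (4) matches kg·m²·s⁻³·A⁻².

(4)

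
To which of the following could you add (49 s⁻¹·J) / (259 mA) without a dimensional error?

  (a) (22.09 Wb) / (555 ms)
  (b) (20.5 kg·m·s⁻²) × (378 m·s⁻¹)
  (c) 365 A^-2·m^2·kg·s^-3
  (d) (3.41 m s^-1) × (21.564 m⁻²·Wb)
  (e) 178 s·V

(a)

Reference: [kg·m²·s⁻³] / [A] = kg·m²·s⁻³·A⁻¹.
Each option:
  (a) [kg·m²·s⁻²·A⁻¹] / [s] = kg·m²·s⁻³·A⁻¹  ← same
  (b) [kg·m·s⁻²] · [m·s⁻¹] = kg·m²·s⁻³
  (c) kg·m²·s⁻³·A⁻²
  (d) [m·s⁻¹] · [kg·s⁻²·A⁻¹] = kg·m·s⁻³·A⁻¹
  (e) V·s = J·C⁻¹·s = kg·m²·s⁻²·A⁻¹
Only (a) matches kg·m²·s⁻³·A⁻¹.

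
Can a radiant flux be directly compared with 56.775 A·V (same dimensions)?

Expand each in SI base units:
  a radiant flux:  [radiant flux] = kg·m²·s⁻³
  56.775 A·V:  V·A = J·C⁻¹·A = kg·m²·s⁻³
Both are kg·m²·s⁻³, so they have the same dimensions and can be added.

Yes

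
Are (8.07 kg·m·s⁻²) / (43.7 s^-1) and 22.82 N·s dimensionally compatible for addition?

Yes

Dimensions:
  (8.07 kg·m·s⁻²) / (43.7 s^-1):  [kg·m·s⁻²] / [s⁻¹] = kg·m·s⁻¹
  22.82 N·s:  N·s = kg·m·s⁻²·s = kg·m·s⁻¹
Both are kg·m·s⁻¹, so they have the same dimensions and can be added.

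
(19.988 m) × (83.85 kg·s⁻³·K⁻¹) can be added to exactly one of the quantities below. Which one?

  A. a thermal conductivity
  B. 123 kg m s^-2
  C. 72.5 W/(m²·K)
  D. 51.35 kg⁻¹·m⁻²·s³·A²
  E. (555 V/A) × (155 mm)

Reference: [m] · [kg·s⁻³·K⁻¹] = kg·m·s⁻³·K⁻¹.
Each option:
  A. [thermal conductivity] = kg·m·s⁻³·K⁻¹  ← same
  B. kg·m·s⁻²
  C. W·m⁻²·K⁻¹ = J·s⁻¹·m⁻²·K⁻¹ = kg·s⁻³·K⁻¹
  D. kg⁻¹·m⁻²·s³·A²
  E. [kg·m²·s⁻³·A⁻²] · [m] = kg·m³·s⁻³·A⁻²
Only A. matches kg·m·s⁻³·K⁻¹.

A.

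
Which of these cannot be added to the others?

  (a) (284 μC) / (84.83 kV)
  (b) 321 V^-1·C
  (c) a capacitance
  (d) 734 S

(d)

In SI base units:
  (a) [s·A] / [kg·m²·s⁻³·A⁻¹] = kg⁻¹·m⁻²·s⁴·A²
  (b) C·V⁻¹ = s·A·(J·C⁻¹)⁻¹ = kg⁻¹·m⁻²·s⁴·A²
  (c) [capacitance] = kg⁻¹·m⁻²·s⁴·A²
  (d) S = Ω⁻¹ = kg⁻¹·m⁻²·s³·A²
All reduce to kg⁻¹·m⁻²·s⁴·A² except (d), which is kg⁻¹·m⁻²·s³·A².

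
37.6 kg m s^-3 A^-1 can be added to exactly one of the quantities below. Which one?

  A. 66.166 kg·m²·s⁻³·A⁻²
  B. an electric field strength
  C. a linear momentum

Reference: kg·m·s⁻³·A⁻¹.
Each option:
  A. kg·m²·s⁻³·A⁻²
  B. [electric field strength] = kg·m·s⁻³·A⁻¹  ← same
  C. [linear momentum] = kg·m·s⁻¹
Only B. matches kg·m·s⁻³·A⁻¹.

B.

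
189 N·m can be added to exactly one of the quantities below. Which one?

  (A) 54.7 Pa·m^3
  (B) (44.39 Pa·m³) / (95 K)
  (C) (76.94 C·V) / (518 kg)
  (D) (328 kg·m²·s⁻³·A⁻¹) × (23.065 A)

(A)

Reference: N·m = kg·m·s⁻²·m = kg·m²·s⁻².
Each option:
  (A) Pa·m³ = N·m⁻²·m³ = kg·m²·s⁻²  ← same
  (B) [kg·m²·s⁻²] / [K] = kg·m²·s⁻²·K⁻¹
  (C) [kg·m²·s⁻²] / [kg] = m²·s⁻²
  (D) [kg·m²·s⁻³·A⁻¹] · [A] = kg·m²·s⁻³
Only (A) matches kg·m²·s⁻².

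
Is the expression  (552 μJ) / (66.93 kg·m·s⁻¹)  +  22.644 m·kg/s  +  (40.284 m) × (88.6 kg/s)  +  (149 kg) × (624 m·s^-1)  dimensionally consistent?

Reduce each to base SI dimensions:
  (552 μJ) / (66.93 kg·m·s⁻¹):  [kg·m²·s⁻²] / [kg·m·s⁻¹] = m·s⁻¹
  22.644 m·kg/s:  kg·m·s⁻¹
  (40.284 m) × (88.6 kg/s):  [m] · [kg·s⁻¹] = kg·m·s⁻¹
  (149 kg) × (624 m·s^-1):  [kg] · [m·s⁻¹] = kg·m·s⁻¹
The terms do not share a single dimension (kg·m·s⁻¹ vs m·s⁻¹).

No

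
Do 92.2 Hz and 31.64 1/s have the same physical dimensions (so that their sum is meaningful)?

Dimensions:
  92.2 Hz:  Hz = s⁻¹
  31.64 1/s:  s⁻¹
Both are s⁻¹, so they have the same dimensions and can be added.

Yes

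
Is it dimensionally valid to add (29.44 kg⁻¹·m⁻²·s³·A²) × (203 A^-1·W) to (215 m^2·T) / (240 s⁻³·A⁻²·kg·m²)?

No

Reduce each to base SI dimensions:
  (29.44 kg⁻¹·m⁻²·s³·A²) × (203 A^-1·W):  [kg⁻¹·m⁻²·s³·A²] · [kg·m²·s⁻³·A⁻¹] = A
  (215 m^2·T) / (240 s⁻³·A⁻²·kg·m²):  [kg·m²·s⁻²·A⁻¹] / [kg·m²·s⁻³·A⁻²] = s·A
A ≠ s·A, so they cannot be added.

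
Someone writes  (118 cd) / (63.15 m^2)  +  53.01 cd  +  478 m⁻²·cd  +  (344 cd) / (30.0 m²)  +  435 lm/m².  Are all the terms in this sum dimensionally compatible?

No

Work out the base dimensions of each:
  (118 cd) / (63.15 m^2):  [cd] / [m²] = m⁻²·cd
  53.01 cd:  cd
  478 m⁻²·cd:  cd·m⁻² = m⁻²·cd
  (344 cd) / (30.0 m²):  [cd] / [m²] = m⁻²·cd
  435 lm/m²:  lm·m⁻² = cd·m⁻² = m⁻²·cd
The terms do not share a single dimension (cd vs m⁻²·cd).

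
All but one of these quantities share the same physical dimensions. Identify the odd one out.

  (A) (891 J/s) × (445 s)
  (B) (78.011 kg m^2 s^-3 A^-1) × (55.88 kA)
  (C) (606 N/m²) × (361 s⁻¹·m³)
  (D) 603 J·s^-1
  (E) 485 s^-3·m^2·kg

Expand each in SI base units:
  (A) [kg·m²·s⁻³] · [s] = kg·m²·s⁻²
  (B) [kg·m²·s⁻³·A⁻¹] · [A] = kg·m²·s⁻³
  (C) [kg·m⁻¹·s⁻²] · [m³·s⁻¹] = kg·m²·s⁻³
  (D) J·s⁻¹ = N·m·s⁻¹ = kg·m²·s⁻³
  (E) kg·m²·s⁻³
All reduce to kg·m²·s⁻³ except (A), which is kg·m²·s⁻².

(A)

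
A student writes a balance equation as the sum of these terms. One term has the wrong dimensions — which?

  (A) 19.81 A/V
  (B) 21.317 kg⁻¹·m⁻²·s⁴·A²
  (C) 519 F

Reduce each to base SI dimensions:
  (A) A·V⁻¹ = A·(J·C⁻¹)⁻¹ = kg⁻¹·m⁻²·s³·A²
  (B) kg⁻¹·m⁻²·s⁴·A²
  (C) F = C·V⁻¹ = kg⁻¹·m⁻²·s⁴·A²
All reduce to kg⁻¹·m⁻²·s⁴·A² except (A), which is kg⁻¹·m⁻²·s³·A².

(A)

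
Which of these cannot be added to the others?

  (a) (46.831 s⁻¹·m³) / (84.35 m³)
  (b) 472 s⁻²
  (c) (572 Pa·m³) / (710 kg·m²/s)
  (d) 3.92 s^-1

Reduce each to base SI dimensions:
  (a) [m³·s⁻¹] / [m³] = s⁻¹
  (b) s⁻²
  (c) [kg·m²·s⁻²] / [kg·m²·s⁻¹] = s⁻¹
  (d) s⁻¹
All reduce to s⁻¹ except (b), which is s⁻².

(b)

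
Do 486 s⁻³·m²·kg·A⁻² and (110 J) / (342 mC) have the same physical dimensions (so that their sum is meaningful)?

No

Dimensions:
  486 s⁻³·m²·kg·A⁻²:  kg·m²·s⁻³·A⁻²
  (110 J) / (342 mC):  [kg·m²·s⁻²] / [s·A] = kg·m²·s⁻³·A⁻¹
kg·m²·s⁻³·A⁻² ≠ kg·m²·s⁻³·A⁻¹, so they cannot be added.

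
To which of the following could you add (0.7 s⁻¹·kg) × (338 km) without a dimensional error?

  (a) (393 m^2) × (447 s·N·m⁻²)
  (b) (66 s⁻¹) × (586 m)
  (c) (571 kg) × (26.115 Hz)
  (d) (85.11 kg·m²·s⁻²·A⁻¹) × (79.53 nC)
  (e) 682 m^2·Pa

(a)

Reference: [kg·s⁻¹] · [m] = kg·m·s⁻¹.
Each option:
  (a) [m²] · [kg·m⁻¹·s⁻¹] = kg·m·s⁻¹  ← same
  (b) [s⁻¹] · [m] = m·s⁻¹
  (c) [kg] · [s⁻¹] = kg·s⁻¹
  (d) [kg·m²·s⁻²·A⁻¹] · [s·A] = kg·m²·s⁻¹
  (e) Pa·m² = N·m⁻²·m² = kg·m·s⁻²
Only (a) matches kg·m·s⁻¹.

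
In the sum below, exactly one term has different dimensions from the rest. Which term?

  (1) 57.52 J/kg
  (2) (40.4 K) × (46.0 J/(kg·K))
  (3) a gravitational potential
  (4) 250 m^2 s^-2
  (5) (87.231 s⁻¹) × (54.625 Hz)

(5)

Work out the base dimensions of each:
  (1) J·kg⁻¹ = N·m·kg⁻¹ = m²·s⁻²
  (2) [K] · [m²·s⁻²·K⁻¹] = m²·s⁻²
  (3) [gravitational potential] = m²·s⁻²
  (4) m²·s⁻²
  (5) [s⁻¹] · [s⁻¹] = s⁻²
All reduce to m²·s⁻² except (5), which is s⁻².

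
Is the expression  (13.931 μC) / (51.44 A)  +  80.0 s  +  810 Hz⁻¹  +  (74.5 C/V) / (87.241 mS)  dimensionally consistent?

Yes

Reduce each to base SI dimensions:
  (13.931 μC) / (51.44 A):  [s·A] / [A] = s
  80.0 s:  s
  810 Hz⁻¹:  Hz⁻¹ = (s⁻¹)⁻¹ = s
  (74.5 C/V) / (87.241 mS):  [kg⁻¹·m⁻²·s⁴·A²] / [kg⁻¹·m⁻²·s³·A²] = s
Every term reduces to s.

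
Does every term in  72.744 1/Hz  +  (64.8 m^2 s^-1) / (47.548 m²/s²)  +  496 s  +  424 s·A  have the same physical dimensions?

No

Dimensions:
  72.744 1/Hz:  Hz⁻¹ = (s⁻¹)⁻¹ = s
  (64.8 m^2 s^-1) / (47.548 m²/s²):  [m²·s⁻¹] / [m²·s⁻²] = s
  496 s:  s
  424 s·A:  A·s = s·A
The terms do not share a single dimension (s vs s·A).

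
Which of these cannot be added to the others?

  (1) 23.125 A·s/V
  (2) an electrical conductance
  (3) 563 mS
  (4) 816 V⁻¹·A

(1)

Dimensions:
  (1) A·s·V⁻¹ = A·s·(J·C⁻¹)⁻¹ = kg⁻¹·m⁻²·s⁴·A²
  (2) [electrical conductance] = kg⁻¹·m⁻²·s³·A²
  (3) S = Ω⁻¹ = kg⁻¹·m⁻²·s³·A²
  (4) A·V⁻¹ = A·(J·C⁻¹)⁻¹ = kg⁻¹·m⁻²·s³·A²
All reduce to kg⁻¹·m⁻²·s³·A² except (1), which is kg⁻¹·m⁻²·s⁴·A².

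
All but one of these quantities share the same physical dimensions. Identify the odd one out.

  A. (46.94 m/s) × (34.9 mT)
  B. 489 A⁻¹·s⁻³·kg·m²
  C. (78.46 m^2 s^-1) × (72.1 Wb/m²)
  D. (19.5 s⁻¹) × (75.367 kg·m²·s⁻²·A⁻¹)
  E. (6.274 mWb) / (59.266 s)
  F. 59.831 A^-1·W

Dimensions:
  A. [m·s⁻¹] · [kg·s⁻²·A⁻¹] = kg·m·s⁻³·A⁻¹
  B. kg·m²·s⁻³·A⁻¹
  C. [m²·s⁻¹] · [kg·s⁻²·A⁻¹] = kg·m²·s⁻³·A⁻¹
  D. [s⁻¹] · [kg·m²·s⁻²·A⁻¹] = kg·m²·s⁻³·A⁻¹
  E. [kg·m²·s⁻²·A⁻¹] / [s] = kg·m²·s⁻³·A⁻¹
  F. W·A⁻¹ = J·s⁻¹·A⁻¹ = kg·m²·s⁻³·A⁻¹
All reduce to kg·m²·s⁻³·A⁻¹ except A., which is kg·m·s⁻³·A⁻¹.

A.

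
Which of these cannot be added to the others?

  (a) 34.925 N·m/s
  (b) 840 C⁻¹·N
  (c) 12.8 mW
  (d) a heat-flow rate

(b)

Reduce each to base SI dimensions:
  (a) N·m·s⁻¹ = kg·m·s⁻²·m·s⁻¹ = kg·m²·s⁻³
  (b) N·C⁻¹ = kg·m·s⁻²·(s·A)⁻¹ = kg·m·s⁻³·A⁻¹
  (c) W = J·s⁻¹ = kg·m²·s⁻³
  (d) [heat-flow rate] = kg·m²·s⁻³
All reduce to kg·m²·s⁻³ except (b), which is kg·m·s⁻³·A⁻¹.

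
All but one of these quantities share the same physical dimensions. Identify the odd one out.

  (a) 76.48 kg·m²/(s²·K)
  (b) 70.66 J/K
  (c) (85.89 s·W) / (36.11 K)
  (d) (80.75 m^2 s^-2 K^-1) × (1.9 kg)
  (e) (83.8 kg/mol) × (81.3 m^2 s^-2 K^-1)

(e)

Reduce each to base SI dimensions:
  (a) kg·m²·s⁻²·K⁻¹
  (b) J·K⁻¹ = N·m·K⁻¹ = kg·m²·s⁻²·K⁻¹
  (c) [kg·m²·s⁻²] / [K] = kg·m²·s⁻²·K⁻¹
  (d) [m²·s⁻²·K⁻¹] · [kg] = kg·m²·s⁻²·K⁻¹
  (e) [kg·mol⁻¹] · [m²·s⁻²·K⁻¹] = kg·m²·s⁻²·K⁻¹·mol⁻¹
All reduce to kg·m²·s⁻²·K⁻¹ except (e), which is kg·m²·s⁻²·K⁻¹·mol⁻¹.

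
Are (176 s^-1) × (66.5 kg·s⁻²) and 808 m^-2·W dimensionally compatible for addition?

Yes

Dimensions:
  (176 s^-1) × (66.5 kg·s⁻²):  [s⁻¹] · [kg·s⁻²] = kg·s⁻³
  808 m^-2·W:  W·m⁻² = J·s⁻¹·m⁻² = kg·s⁻³
Both are kg·s⁻³, so they have the same dimensions and can be added.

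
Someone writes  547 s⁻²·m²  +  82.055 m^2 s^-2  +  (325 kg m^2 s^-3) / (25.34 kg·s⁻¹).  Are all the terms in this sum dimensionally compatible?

Yes

Work out the base dimensions of each:
  547 s⁻²·m²:  m²·s⁻²
  82.055 m^2 s^-2:  m²·s⁻²
  (325 kg m^2 s^-3) / (25.34 kg·s⁻¹):  [kg·m²·s⁻³] / [kg·s⁻¹] = m²·s⁻²
Every term reduces to m²·s⁻².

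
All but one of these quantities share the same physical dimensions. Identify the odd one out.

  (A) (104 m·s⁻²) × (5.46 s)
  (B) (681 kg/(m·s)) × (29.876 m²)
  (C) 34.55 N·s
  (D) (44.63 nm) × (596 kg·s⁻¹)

Dimensions:
  (A) [m·s⁻²] · [s] = m·s⁻¹
  (B) [kg·m⁻¹·s⁻¹] · [m²] = kg·m·s⁻¹
  (C) N·s = kg·m·s⁻²·s = kg·m·s⁻¹
  (D) [m] · [kg·s⁻¹] = kg·m·s⁻¹
All reduce to kg·m·s⁻¹ except (A), which is m·s⁻¹.

(A)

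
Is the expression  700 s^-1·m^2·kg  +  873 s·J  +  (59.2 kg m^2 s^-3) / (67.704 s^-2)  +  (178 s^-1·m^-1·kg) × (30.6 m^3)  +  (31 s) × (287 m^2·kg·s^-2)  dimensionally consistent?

Yes

Expand each in SI base units:
  700 s^-1·m^2·kg:  kg·m²·s⁻¹
  873 s·J:  J·s = N·m·s = kg·m²·s⁻¹
  (59.2 kg m^2 s^-3) / (67.704 s^-2):  [kg·m²·s⁻³] / [s⁻²] = kg·m²·s⁻¹
  (178 s^-1·m^-1·kg) × (30.6 m^3):  [kg·m⁻¹·s⁻¹] · [m³] = kg·m²·s⁻¹
  (31 s) × (287 m^2·kg·s^-2):  [s] · [kg·m²·s⁻²] = kg·m²·s⁻¹
Every term reduces to kg·m²·s⁻¹.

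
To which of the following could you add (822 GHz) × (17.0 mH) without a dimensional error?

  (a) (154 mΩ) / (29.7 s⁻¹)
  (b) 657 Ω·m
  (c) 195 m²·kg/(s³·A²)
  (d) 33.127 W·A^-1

Reference: [s⁻¹] · [kg·m²·s⁻²·A⁻²] = kg·m²·s⁻³·A⁻².
Each option:
  (a) [kg·m²·s⁻³·A⁻²] / [s⁻¹] = kg·m²·s⁻²·A⁻²
  (b) Ω·m = V·A⁻¹·m = kg·m³·s⁻³·A⁻²
  (c) kg·m²·s⁻³·A⁻²  ← same
  (d) W·A⁻¹ = J·s⁻¹·A⁻¹ = kg·m²·s⁻³·A⁻¹
Only (c) matches kg·m²·s⁻³·A⁻².

(c)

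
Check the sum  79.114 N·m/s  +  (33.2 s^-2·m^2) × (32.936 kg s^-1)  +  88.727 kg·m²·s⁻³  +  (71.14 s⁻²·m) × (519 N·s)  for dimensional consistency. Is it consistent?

Yes

Reduce each to base SI dimensions:
  79.114 N·m/s:  N·m·s⁻¹ = kg·m·s⁻²·m·s⁻¹ = kg·m²·s⁻³
  (33.2 s^-2·m^2) × (32.936 kg s^-1):  [m²·s⁻²] · [kg·s⁻¹] = kg·m²·s⁻³
  88.727 kg·m²·s⁻³:  kg·m²·s⁻³
  (71.14 s⁻²·m) × (519 N·s):  [m·s⁻²] · [kg·m·s⁻¹] = kg·m²·s⁻³
Every term reduces to kg·m²·s⁻³.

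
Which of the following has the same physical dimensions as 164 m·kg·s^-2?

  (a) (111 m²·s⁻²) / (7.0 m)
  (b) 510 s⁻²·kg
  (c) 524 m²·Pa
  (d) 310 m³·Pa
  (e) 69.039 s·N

Reference: kg·m·s⁻².
Each option:
  (a) [m²·s⁻²] / [m] = m·s⁻²
  (b) kg·s⁻²
  (c) Pa·m² = N·m⁻²·m² = kg·m·s⁻²  ← same
  (d) Pa·m³ = N·m⁻²·m³ = kg·m²·s⁻²
  (e) N·s = kg·m·s⁻²·s = kg·m·s⁻¹
Only (c) matches kg·m·s⁻².

(c)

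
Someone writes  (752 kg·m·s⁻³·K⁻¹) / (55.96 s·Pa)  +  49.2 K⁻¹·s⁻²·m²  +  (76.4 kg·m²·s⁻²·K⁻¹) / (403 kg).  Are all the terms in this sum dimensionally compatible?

In SI base units:
  (752 kg·m·s⁻³·K⁻¹) / (55.96 s·Pa):  [kg·m·s⁻³·K⁻¹] / [kg·m⁻¹·s⁻¹] = m²·s⁻²·K⁻¹
  49.2 K⁻¹·s⁻²·m²:  m²·s⁻²·K⁻¹
  (76.4 kg·m²·s⁻²·K⁻¹) / (403 kg):  [kg·m²·s⁻²·K⁻¹] / [kg] = m²·s⁻²·K⁻¹
Every term reduces to m²·s⁻²·K⁻¹.

Yes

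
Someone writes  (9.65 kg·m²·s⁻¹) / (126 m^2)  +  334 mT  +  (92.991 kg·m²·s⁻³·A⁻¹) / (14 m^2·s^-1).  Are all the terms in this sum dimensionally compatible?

No

In SI base units:
  (9.65 kg·m²·s⁻¹) / (126 m^2):  [kg·m²·s⁻¹] / [m²] = kg·s⁻¹
  334 mT:  T = Wb·m⁻² = kg·s⁻²·A⁻¹
  (92.991 kg·m²·s⁻³·A⁻¹) / (14 m^2·s^-1):  [kg·m²·s⁻³·A⁻¹] / [m²·s⁻¹] = kg·s⁻²·A⁻¹
The terms do not share a single dimension (kg·s⁻²·A⁻¹ vs kg·s⁻¹).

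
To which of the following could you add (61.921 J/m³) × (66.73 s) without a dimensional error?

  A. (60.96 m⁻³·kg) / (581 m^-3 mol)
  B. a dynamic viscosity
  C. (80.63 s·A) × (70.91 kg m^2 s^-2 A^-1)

B.

Reference: [kg·m⁻¹·s⁻²] · [s] = kg·m⁻¹·s⁻¹.
Each option:
  A. [kg·m⁻³] / [m⁻³·mol] = kg·mol⁻¹
  B. [dynamic viscosity] = kg·m⁻¹·s⁻¹  ← same
  C. [s·A] · [kg·m²·s⁻²·A⁻¹] = kg·m²·s⁻¹
Only B. matches kg·m⁻¹·s⁻¹.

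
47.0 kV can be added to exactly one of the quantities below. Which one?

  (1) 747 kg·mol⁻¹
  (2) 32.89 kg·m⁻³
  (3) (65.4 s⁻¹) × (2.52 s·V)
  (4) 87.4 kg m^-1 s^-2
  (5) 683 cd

(3)

Reference: V = J·C⁻¹ = kg·m²·s⁻³·A⁻¹.
Each option:
  (1) kg·mol⁻¹
  (2) kg·m⁻³
  (3) [s⁻¹] · [kg·m²·s⁻²·A⁻¹] = kg·m²·s⁻³·A⁻¹  ← same
  (4) kg·m⁻¹·s⁻²
  (5) cd
Only (3) matches kg·m²·s⁻³·A⁻¹.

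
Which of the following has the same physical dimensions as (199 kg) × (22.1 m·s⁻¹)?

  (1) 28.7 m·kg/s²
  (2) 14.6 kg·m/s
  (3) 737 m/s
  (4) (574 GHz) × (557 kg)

Reference: [kg] · [m·s⁻¹] = kg·m·s⁻¹.
Each option:
  (1) kg·m·s⁻²
  (2) kg·m·s⁻¹  ← same
  (3) m·s⁻¹
  (4) [s⁻¹] · [kg] = kg·s⁻¹
Only (2) matches kg·m·s⁻¹.

(2)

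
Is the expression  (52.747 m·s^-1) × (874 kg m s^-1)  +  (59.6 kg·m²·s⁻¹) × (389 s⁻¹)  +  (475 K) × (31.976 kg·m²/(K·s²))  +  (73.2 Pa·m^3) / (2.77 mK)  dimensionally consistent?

Dimensions:
  (52.747 m·s^-1) × (874 kg m s^-1):  [m·s⁻¹] · [kg·m·s⁻¹] = kg·m²·s⁻²
  (59.6 kg·m²·s⁻¹) × (389 s⁻¹):  [kg·m²·s⁻¹] · [s⁻¹] = kg·m²·s⁻²
  (475 K) × (31.976 kg·m²/(K·s²)):  [K] · [kg·m²·s⁻²·K⁻¹] = kg·m²·s⁻²
  (73.2 Pa·m^3) / (2.77 mK):  [kg·m²·s⁻²] / [K] = kg·m²·s⁻²·K⁻¹
The terms do not share a single dimension (kg·m²·s⁻² vs kg·m²·s⁻²·K⁻¹).

No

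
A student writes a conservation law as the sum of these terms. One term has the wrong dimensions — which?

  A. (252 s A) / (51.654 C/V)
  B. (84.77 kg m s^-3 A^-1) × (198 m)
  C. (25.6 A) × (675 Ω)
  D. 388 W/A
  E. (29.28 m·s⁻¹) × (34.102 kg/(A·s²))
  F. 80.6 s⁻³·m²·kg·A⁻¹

Work out the base dimensions of each:
  A. [s·A] / [kg⁻¹·m⁻²·s⁴·A²] = kg·m²·s⁻³·A⁻¹
  B. [kg·m·s⁻³·A⁻¹] · [m] = kg·m²·s⁻³·A⁻¹
  C. [A] · [kg·m²·s⁻³·A⁻²] = kg·m²·s⁻³·A⁻¹
  D. W·A⁻¹ = J·s⁻¹·A⁻¹ = kg·m²·s⁻³·A⁻¹
  E. [m·s⁻¹] · [kg·s⁻²·A⁻¹] = kg·m·s⁻³·A⁻¹
  F. kg·m²·s⁻³·A⁻¹
All reduce to kg·m²·s⁻³·A⁻¹ except E., which is kg·m·s⁻³·A⁻¹.

E.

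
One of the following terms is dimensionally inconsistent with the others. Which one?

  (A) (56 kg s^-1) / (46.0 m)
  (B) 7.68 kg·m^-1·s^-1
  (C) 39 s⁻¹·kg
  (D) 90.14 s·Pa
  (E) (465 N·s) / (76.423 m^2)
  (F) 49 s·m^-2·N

Expand each in SI base units:
  (A) [kg·s⁻¹] / [m] = kg·m⁻¹·s⁻¹
  (B) kg·m⁻¹·s⁻¹
  (C) kg·s⁻¹
  (D) Pa·s = N·m⁻²·s = kg·m⁻¹·s⁻¹
  (E) [kg·m·s⁻¹] / [m²] = kg·m⁻¹·s⁻¹
  (F) N·s·m⁻² = kg·m·s⁻²·s·m⁻² = kg·m⁻¹·s⁻¹
All reduce to kg·m⁻¹·s⁻¹ except (C), which is kg·s⁻¹.

(C)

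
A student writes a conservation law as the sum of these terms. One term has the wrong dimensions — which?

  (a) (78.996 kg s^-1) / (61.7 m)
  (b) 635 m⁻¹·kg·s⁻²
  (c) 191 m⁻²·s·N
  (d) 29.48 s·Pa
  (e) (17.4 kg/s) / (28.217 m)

(b)

In SI base units:
  (a) [kg·s⁻¹] / [m] = kg·m⁻¹·s⁻¹
  (b) kg·m⁻¹·s⁻²
  (c) N·s·m⁻² = kg·m·s⁻²·s·m⁻² = kg·m⁻¹·s⁻¹
  (d) Pa·s = N·m⁻²·s = kg·m⁻¹·s⁻¹
  (e) [kg·s⁻¹] / [m] = kg·m⁻¹·s⁻¹
All reduce to kg·m⁻¹·s⁻¹ except (b), which is kg·m⁻¹·s⁻².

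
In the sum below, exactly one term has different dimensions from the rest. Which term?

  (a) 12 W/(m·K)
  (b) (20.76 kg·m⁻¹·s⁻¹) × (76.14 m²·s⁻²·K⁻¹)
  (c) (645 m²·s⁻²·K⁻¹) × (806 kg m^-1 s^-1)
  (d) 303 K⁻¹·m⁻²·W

(d)

Work out the base dimensions of each:
  (a) W·m⁻¹·K⁻¹ = J·s⁻¹·m⁻¹·K⁻¹ = kg·m·s⁻³·K⁻¹
  (b) [kg·m⁻¹·s⁻¹] · [m²·s⁻²·K⁻¹] = kg·m·s⁻³·K⁻¹
  (c) [m²·s⁻²·K⁻¹] · [kg·m⁻¹·s⁻¹] = kg·m·s⁻³·K⁻¹
  (d) W·m⁻²·K⁻¹ = J·s⁻¹·m⁻²·K⁻¹ = kg·s⁻³·K⁻¹
All reduce to kg·m·s⁻³·K⁻¹ except (d), which is kg·s⁻³·K⁻¹.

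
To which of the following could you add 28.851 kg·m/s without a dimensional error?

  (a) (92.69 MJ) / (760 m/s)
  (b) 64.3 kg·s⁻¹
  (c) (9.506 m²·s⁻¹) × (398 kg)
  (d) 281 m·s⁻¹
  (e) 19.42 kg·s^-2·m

Reference: kg·m·s⁻¹.
Each option:
  (a) [kg·m²·s⁻²] / [m·s⁻¹] = kg·m·s⁻¹  ← same
  (b) kg·s⁻¹
  (c) [m²·s⁻¹] · [kg] = kg·m²·s⁻¹
  (d) m·s⁻¹
  (e) kg·m·s⁻²
Only (a) matches kg·m·s⁻¹.

(a)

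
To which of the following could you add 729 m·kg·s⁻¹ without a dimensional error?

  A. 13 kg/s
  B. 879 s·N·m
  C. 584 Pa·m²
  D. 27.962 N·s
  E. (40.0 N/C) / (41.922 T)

Reference: kg·m·s⁻¹.
Each option:
  A. kg·s⁻¹
  B. N·m·s = kg·m·s⁻²·m·s = kg·m²·s⁻¹
  C. Pa·m² = N·m⁻²·m² = kg·m·s⁻²
  D. N·s = kg·m·s⁻²·s = kg·m·s⁻¹  ← same
  E. [kg·m·s⁻³·A⁻¹] / [kg·s⁻²·A⁻¹] = m·s⁻¹
Only D. matches kg·m·s⁻¹.

D.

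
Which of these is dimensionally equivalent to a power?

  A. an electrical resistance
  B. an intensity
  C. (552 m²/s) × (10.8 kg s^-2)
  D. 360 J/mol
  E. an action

C.

Reference: [power] = kg·m²·s⁻³.
Each option:
  A. [electrical resistance] = kg·m²·s⁻³·A⁻²
  B. [intensity] = kg·s⁻³
  C. [m²·s⁻¹] · [kg·s⁻²] = kg·m²·s⁻³  ← same
  D. J·mol⁻¹ = N·m·mol⁻¹ = kg·m²·s⁻²·mol⁻¹
  E. [action] = kg·m²·s⁻¹
Only C. matches kg·m²·s⁻³.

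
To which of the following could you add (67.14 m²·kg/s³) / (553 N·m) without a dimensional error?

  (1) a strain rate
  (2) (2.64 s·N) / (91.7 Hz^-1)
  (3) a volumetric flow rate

Reference: [kg·m²·s⁻³] / [kg·m²·s⁻²] = s⁻¹.
Each option:
  (1) [strain rate] = s⁻¹  ← same
  (2) [kg·m·s⁻¹] / [s] = kg·m·s⁻²
  (3) [volumetric flow rate] = m³·s⁻¹
Only (1) matches s⁻¹.

(1)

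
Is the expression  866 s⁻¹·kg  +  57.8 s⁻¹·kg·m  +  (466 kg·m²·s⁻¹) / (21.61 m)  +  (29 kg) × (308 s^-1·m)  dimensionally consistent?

Reduce each to base SI dimensions:
  866 s⁻¹·kg:  kg·s⁻¹
  57.8 s⁻¹·kg·m:  kg·m·s⁻¹
  (466 kg·m²·s⁻¹) / (21.61 m):  [kg·m²·s⁻¹] / [m] = kg·m·s⁻¹
  (29 kg) × (308 s^-1·m):  [kg] · [m·s⁻¹] = kg·m·s⁻¹
The terms do not share a single dimension (kg·m·s⁻¹ vs kg·s⁻¹).

No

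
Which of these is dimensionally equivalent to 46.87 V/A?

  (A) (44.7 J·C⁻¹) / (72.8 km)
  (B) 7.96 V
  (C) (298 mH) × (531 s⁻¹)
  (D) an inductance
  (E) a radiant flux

(C)

Reference: V·A⁻¹ = J·C⁻¹·A⁻¹ = kg·m²·s⁻³·A⁻².
Each option:
  (A) [kg·m²·s⁻³·A⁻¹] / [m] = kg·m·s⁻³·A⁻¹
  (B) V = J·C⁻¹ = kg·m²·s⁻³·A⁻¹
  (C) [kg·m²·s⁻²·A⁻²] · [s⁻¹] = kg·m²·s⁻³·A⁻²  ← same
  (D) [inductance] = kg·m²·s⁻²·A⁻²
  (E) [radiant flux] = kg·m²·s⁻³
Only (C) matches kg·m²·s⁻³·A⁻².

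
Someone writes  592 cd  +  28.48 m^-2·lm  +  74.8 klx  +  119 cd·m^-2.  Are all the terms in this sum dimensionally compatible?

No

Reduce each to base SI dimensions:
  592 cd:  cd
  28.48 m^-2·lm:  lm·m⁻² = cd·m⁻² = m⁻²·cd
  74.8 klx:  lx = lm·m⁻² = m⁻²·cd
  119 cd·m^-2:  cd·m⁻² = m⁻²·cd
The terms do not share a single dimension (cd vs m⁻²·cd).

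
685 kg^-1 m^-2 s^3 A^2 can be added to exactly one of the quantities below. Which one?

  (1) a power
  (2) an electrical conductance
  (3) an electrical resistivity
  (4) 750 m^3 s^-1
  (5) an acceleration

(2)

Reference: kg⁻¹·m⁻²·s³·A².
Each option:
  (1) [power] = kg·m²·s⁻³
  (2) [electrical conductance] = kg⁻¹·m⁻²·s³·A²  ← same
  (3) [electrical resistivity] = kg·m³·s⁻³·A⁻²
  (4) m³·s⁻¹
  (5) [acceleration] = m·s⁻²
Only (2) matches kg⁻¹·m⁻²·s³·A².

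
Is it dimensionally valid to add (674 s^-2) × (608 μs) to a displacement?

No

Reduce each to base SI dimensions:
  (674 s^-2) × (608 μs):  [s⁻²] · [s] = s⁻¹
  a displacement:  [displacement] = m
s⁻¹ ≠ m, so they cannot be added.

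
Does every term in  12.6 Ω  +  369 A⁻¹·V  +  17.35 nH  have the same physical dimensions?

No

Dimensions:
  12.6 Ω:  Ω = V·A⁻¹ = kg·m²·s⁻³·A⁻²
  369 A⁻¹·V:  V·A⁻¹ = J·C⁻¹·A⁻¹ = kg·m²·s⁻³·A⁻²
  17.35 nH:  H = V·s·A⁻¹ = kg·m²·s⁻²·A⁻²
The terms do not share a single dimension (kg·m²·s⁻²·A⁻² vs kg·m²·s⁻³·A⁻²).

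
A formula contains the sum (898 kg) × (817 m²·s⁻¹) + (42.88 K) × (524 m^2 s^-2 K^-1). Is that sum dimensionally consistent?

No

Work out the base dimensions of each:
  (898 kg) × (817 m²·s⁻¹):  [kg] · [m²·s⁻¹] = kg·m²·s⁻¹
  (42.88 K) × (524 m^2 s^-2 K^-1):  [K] · [m²·s⁻²·K⁻¹] = m²·s⁻²
kg·m²·s⁻¹ ≠ m²·s⁻², so they cannot be added.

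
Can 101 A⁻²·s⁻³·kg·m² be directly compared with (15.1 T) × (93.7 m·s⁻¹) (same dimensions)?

Work out the base dimensions of each:
  101 A⁻²·s⁻³·kg·m²:  kg·m²·s⁻³·A⁻²
  (15.1 T) × (93.7 m·s⁻¹):  [kg·s⁻²·A⁻¹] · [m·s⁻¹] = kg·m·s⁻³·A⁻¹
kg·m²·s⁻³·A⁻² ≠ kg·m·s⁻³·A⁻¹, so they cannot be added.

No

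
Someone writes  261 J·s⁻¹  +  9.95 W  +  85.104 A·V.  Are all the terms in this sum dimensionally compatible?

Dimensions:
  261 J·s⁻¹:  J·s⁻¹ = N·m·s⁻¹ = kg·m²·s⁻³
  9.95 W:  W = J·s⁻¹ = kg·m²·s⁻³
  85.104 A·V:  V·A = J·C⁻¹·A = kg·m²·s⁻³
Every term reduces to kg·m²·s⁻³.

Yes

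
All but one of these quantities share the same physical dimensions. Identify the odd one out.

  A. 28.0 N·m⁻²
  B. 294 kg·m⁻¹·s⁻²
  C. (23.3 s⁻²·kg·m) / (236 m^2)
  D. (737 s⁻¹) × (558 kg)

D.

Dimensions:
  A. N·m⁻² = kg·m·s⁻²·m⁻² = kg·m⁻¹·s⁻²
  B. kg·m⁻¹·s⁻²
  C. [kg·m·s⁻²] / [m²] = kg·m⁻¹·s⁻²
  D. [s⁻¹] · [kg] = kg·s⁻¹
All reduce to kg·m⁻¹·s⁻² except D., which is kg·s⁻¹.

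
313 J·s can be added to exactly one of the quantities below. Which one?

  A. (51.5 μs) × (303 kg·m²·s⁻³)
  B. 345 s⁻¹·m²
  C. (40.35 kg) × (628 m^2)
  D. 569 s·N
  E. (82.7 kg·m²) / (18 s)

Reference: J·s = N·m·s = kg·m²·s⁻¹.
Each option:
  A. [s] · [kg·m²·s⁻³] = kg·m²·s⁻²
  B. m²·s⁻¹
  C. [kg] · [m²] = kg·m²
  D. N·s = kg·m·s⁻²·s = kg·m·s⁻¹
  E. [kg·m²] / [s] = kg·m²·s⁻¹  ← same
Only E. matches kg·m²·s⁻¹.

E.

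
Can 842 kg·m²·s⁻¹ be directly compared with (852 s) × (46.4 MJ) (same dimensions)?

Expand each in SI base units:
  842 kg·m²·s⁻¹:  kg·m²·s⁻¹
  (852 s) × (46.4 MJ):  [s] · [kg·m²·s⁻²] = kg·m²·s⁻¹
Both are kg·m²·s⁻¹, so they have the same dimensions and can be added.

Yes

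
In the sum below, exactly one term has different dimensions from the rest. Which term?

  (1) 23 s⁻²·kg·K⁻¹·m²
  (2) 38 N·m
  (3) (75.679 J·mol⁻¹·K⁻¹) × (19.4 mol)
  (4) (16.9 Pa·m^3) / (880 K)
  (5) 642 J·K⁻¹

Dimensions:
  (1) kg·m²·s⁻²·K⁻¹
  (2) N·m = kg·m·s⁻²·m = kg·m²·s⁻²
  (3) [kg·m²·s⁻²·K⁻¹·mol⁻¹] · [mol] = kg·m²·s⁻²·K⁻¹
  (4) [kg·m²·s⁻²] / [K] = kg·m²·s⁻²·K⁻¹
  (5) J·K⁻¹ = N·m·K⁻¹ = kg·m²·s⁻²·K⁻¹
All reduce to kg·m²·s⁻²·K⁻¹ except (2), which is kg·m²·s⁻².

(2)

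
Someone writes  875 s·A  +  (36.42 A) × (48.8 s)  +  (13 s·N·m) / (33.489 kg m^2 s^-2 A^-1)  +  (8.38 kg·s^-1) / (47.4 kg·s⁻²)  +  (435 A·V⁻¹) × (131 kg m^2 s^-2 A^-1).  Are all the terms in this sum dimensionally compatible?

Expand each in SI base units:
  875 s·A:  A·s = s·A
  (36.42 A) × (48.8 s):  [A] · [s] = s·A
  (13 s·N·m) / (33.489 kg m^2 s^-2 A^-1):  [kg·m²·s⁻¹] / [kg·m²·s⁻²·A⁻¹] = s·A
  (8.38 kg·s^-1) / (47.4 kg·s⁻²):  [kg·s⁻¹] / [kg·s⁻²] = s
  (435 A·V⁻¹) × (131 kg m^2 s^-2 A^-1):  [kg⁻¹·m⁻²·s³·A²] · [kg·m²·s⁻²·A⁻¹] = s·A
The terms do not share a single dimension (s vs s·A).

No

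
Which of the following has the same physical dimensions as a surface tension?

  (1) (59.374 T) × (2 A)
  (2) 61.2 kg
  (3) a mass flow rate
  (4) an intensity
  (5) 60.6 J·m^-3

(1)

Reference: [surface tension] = kg·s⁻².
Each option:
  (1) [kg·s⁻²·A⁻¹] · [A] = kg·s⁻²  ← same
  (2) kg
  (3) [mass flow rate] = kg·s⁻¹
  (4) [intensity] = kg·s⁻³
  (5) J·m⁻³ = N·m·m⁻³ = kg·m⁻¹·s⁻²
Only (1) matches kg·s⁻².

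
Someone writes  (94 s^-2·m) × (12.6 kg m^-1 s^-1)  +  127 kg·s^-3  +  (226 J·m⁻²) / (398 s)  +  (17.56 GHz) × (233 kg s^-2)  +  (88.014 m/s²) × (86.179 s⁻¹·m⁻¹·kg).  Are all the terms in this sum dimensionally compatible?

Yes

Reduce each to base SI dimensions:
  (94 s^-2·m) × (12.6 kg m^-1 s^-1):  [m·s⁻²] · [kg·m⁻¹·s⁻¹] = kg·s⁻³
  127 kg·s^-3:  kg·s⁻³
  (226 J·m⁻²) / (398 s):  [kg·s⁻²] / [s] = kg·s⁻³
  (17.56 GHz) × (233 kg s^-2):  [s⁻¹] · [kg·s⁻²] = kg·s⁻³
  (88.014 m/s²) × (86.179 s⁻¹·m⁻¹·kg):  [m·s⁻²] · [kg·m⁻¹·s⁻¹] = kg·s⁻³
Every term reduces to kg·s⁻³.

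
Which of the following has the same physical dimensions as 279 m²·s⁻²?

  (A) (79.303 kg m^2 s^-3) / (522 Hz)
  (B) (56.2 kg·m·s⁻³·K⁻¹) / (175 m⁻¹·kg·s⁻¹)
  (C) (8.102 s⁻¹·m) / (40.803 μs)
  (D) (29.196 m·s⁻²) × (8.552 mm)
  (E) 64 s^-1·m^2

Reference: m²·s⁻².
Each option:
  (A) [kg·m²·s⁻³] / [s⁻¹] = kg·m²·s⁻²
  (B) [kg·m·s⁻³·K⁻¹] / [kg·m⁻¹·s⁻¹] = m²·s⁻²·K⁻¹
  (C) [m·s⁻¹] / [s] = m·s⁻²
  (D) [m·s⁻²] · [m] = m²·s⁻²  ← same
  (E) m²·s⁻¹
Only (D) matches m²·s⁻².

(D)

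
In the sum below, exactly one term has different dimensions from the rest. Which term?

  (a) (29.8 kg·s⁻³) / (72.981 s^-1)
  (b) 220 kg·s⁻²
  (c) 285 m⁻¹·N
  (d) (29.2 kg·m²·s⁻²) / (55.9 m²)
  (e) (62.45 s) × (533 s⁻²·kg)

Dimensions:
  (a) [kg·s⁻³] / [s⁻¹] = kg·s⁻²
  (b) kg·s⁻²
  (c) N·m⁻¹ = kg·m·s⁻²·m⁻¹ = kg·s⁻²
  (d) [kg·m²·s⁻²] / [m²] = kg·s⁻²
  (e) [s] · [kg·s⁻²] = kg·s⁻¹
All reduce to kg·s⁻² except (e), which is kg·s⁻¹.

(e)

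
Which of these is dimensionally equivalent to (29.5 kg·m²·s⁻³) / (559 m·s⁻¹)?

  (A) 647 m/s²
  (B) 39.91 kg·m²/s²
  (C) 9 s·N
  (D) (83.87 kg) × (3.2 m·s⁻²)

Reference: [kg·m²·s⁻³] / [m·s⁻¹] = kg·m·s⁻².
Each option:
  (A) m·s⁻²
  (B) kg·m²·s⁻²
  (C) N·s = kg·m·s⁻²·s = kg·m·s⁻¹
  (D) [kg] · [m·s⁻²] = kg·m·s⁻²  ← same
Only (D) matches kg·m·s⁻².

(D)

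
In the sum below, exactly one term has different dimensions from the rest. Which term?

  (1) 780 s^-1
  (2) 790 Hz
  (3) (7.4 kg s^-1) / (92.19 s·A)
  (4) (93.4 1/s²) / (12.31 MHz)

(3)

Expand each in SI base units:
  (1) s⁻¹
  (2) Hz = s⁻¹
  (3) [kg·s⁻¹] / [s·A] = kg·s⁻²·A⁻¹
  (4) [s⁻²] / [s⁻¹] = s⁻¹
All reduce to s⁻¹ except (3), which is kg·s⁻²·A⁻¹.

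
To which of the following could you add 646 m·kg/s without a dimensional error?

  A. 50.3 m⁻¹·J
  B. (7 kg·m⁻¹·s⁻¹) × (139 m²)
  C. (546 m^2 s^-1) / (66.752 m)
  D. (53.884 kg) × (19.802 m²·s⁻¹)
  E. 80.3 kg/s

Reference: kg·m·s⁻¹.
Each option:
  A. J·m⁻¹ = N·m·m⁻¹ = kg·m·s⁻²
  B. [kg·m⁻¹·s⁻¹] · [m²] = kg·m·s⁻¹  ← same
  C. [m²·s⁻¹] / [m] = m·s⁻¹
  D. [kg] · [m²·s⁻¹] = kg·m²·s⁻¹
  E. kg·s⁻¹
Only B. matches kg·m·s⁻¹.

B.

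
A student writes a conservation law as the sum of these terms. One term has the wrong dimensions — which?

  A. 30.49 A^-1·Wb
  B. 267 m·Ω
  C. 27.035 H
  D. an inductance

B.

In SI base units:
  A. Wb·A⁻¹ = V·s·A⁻¹ = kg·m²·s⁻²·A⁻²
  B. Ω·m = V·A⁻¹·m = kg·m³·s⁻³·A⁻²
  C. H = V·s·A⁻¹ = kg·m²·s⁻²·A⁻²
  D. [inductance] = kg·m²·s⁻²·A⁻²
All reduce to kg·m²·s⁻²·A⁻² except B., which is kg·m³·s⁻³·A⁻².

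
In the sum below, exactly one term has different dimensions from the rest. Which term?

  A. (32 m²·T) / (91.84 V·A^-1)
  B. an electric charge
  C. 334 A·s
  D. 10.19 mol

D.

Dimensions:
  A. [kg·m²·s⁻²·A⁻¹] / [kg·m²·s⁻³·A⁻²] = s·A
  B. [electric charge] = s·A
  C. A·s = s·A
  D. mol
All reduce to s·A except D., which is mol.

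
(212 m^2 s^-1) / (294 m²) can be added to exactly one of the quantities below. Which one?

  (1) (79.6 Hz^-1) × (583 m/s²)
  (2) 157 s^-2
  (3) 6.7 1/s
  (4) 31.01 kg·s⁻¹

(3)

Reference: [m²·s⁻¹] / [m²] = s⁻¹.
Each option:
  (1) [s] · [m·s⁻²] = m·s⁻¹
  (2) s⁻²
  (3) s⁻¹  ← same
  (4) kg·s⁻¹
Only (3) matches s⁻¹.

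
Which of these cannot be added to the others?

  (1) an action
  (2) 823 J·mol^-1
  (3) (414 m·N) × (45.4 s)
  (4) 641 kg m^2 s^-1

(2)

Dimensions:
  (1) [action] = kg·m²·s⁻¹
  (2) J·mol⁻¹ = N·m·mol⁻¹ = kg·m²·s⁻²·mol⁻¹
  (3) [kg·m²·s⁻²] · [s] = kg·m²·s⁻¹
  (4) kg·m²·s⁻¹
All reduce to kg·m²·s⁻¹ except (2), which is kg·m²·s⁻²·mol⁻¹.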